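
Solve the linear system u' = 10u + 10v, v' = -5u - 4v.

Coefficient matrix A = [[10, 10], [-5, -4]].
Characteristic polynomial det(A - λI) = λ^2 - 6λ + 10 = 0.
Eigenvalues λ = 3 ± i (complex conjugate pair).
For λ=3+i: an eigenvector is (1,-1) - i(-3,2) = (1 + 3i, -1 - 2i).
A real fundamental pair from Re and Im of e^((3+i)t)v: X_1 = e^(3t)(cos(t)·(1,-1) + sin(t)·(-3,2)), X_2 = e^(3t)(sin(t)·(1,-1) - cos(t)·(-3,2)).
General solution: C_1X_1 + C_2X_2.

u(t) = -3C_1e^(3t)sin(t) + C_1e^(3t)cos(t) + C_2e^(3t)sin(t) + 3C_2e^(3t)cos(t), v(t) = 2C_1e^(3t)sin(t) - C_1e^(3t)cos(t) - C_2e^(3t)sin(t) - 2C_2e^(3t)cos(t)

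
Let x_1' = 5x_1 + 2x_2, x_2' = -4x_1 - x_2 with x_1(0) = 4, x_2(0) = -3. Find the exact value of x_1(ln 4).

A = [[5,2],[-4,-1]]; eigenvalues λ = 1, 3.
Eigenvectors: (1,-2) for λ=1, (-1,1) for λ=3.
From the initial condition, c_1 = -1, c_2 = -5.
x_1(ln 4) = (-1)(4^1)(1) + (-5)(4^3)(-1) = 316.

316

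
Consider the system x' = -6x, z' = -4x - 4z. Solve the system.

Coefficient matrix A = [[-6, 0], [-4, -4]].
Characteristic polynomial det(A - λI) = λ^2 + 10λ + 24 = 0.
Eigenvalues λ = -4, -6.
For λ=-4: (A-λI) row 1 is [-2, 0], so an eigenvector is (0, 1).
For λ=-6: (A-λI) row 2 is [-4, 2], so an eigenvector is (1, 2).
General solution: C_1e^(-4t)(0,1) + C_2e^(-6t)(1,2).

x(t) = C_2e^(-6t), z(t) = C_1e^(-4t) + 2C_2e^(-6t)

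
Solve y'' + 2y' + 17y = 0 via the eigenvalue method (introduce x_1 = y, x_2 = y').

y(t) = C_1e^(-t)cos(4t) + C_2e^(-t)sin(4t)

Let x_1 = y, x_2 = y'. Then x_1' = x_2 and x_2' = -17x_1 - 2x_2.
A = [[0,1],[-17,-2]]; det(A-λI) = λ^2 + 2λ + 17.
Eigenvalues λ = -1 ± 4i.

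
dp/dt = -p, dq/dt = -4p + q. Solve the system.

p(t) = -c_2e^(-t), q(t) = c_1e^(t) - 2c_2e^(-t)

Coefficient matrix A = [[-1, 0], [-4, 1]].
Characteristic polynomial det(A - λI) = λ^2 - 1 = 0.
Eigenvalues λ = 1, -1.
For λ=1: (A-λI) row 1 is [-2, 0], so an eigenvector is (0, 1).
For λ=-1: (A-λI) row 2 is [-4, 2], so an eigenvector is (-1, -2).
General solution: c_1e^(t)(0,1) + c_2e^(-t)(-1,-2).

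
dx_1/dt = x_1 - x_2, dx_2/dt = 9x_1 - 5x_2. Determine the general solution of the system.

x_1(t) = C_1e^(-2t) + C_2te^(-2t), x_2(t) = 3C_1e^(-2t) + 3C_2te^(-2t) - C_2e^(-2t)

Coefficient matrix A = [[1, -1], [9, -5]].
Characteristic polynomial det(A - λI) = λ^2 + 4λ + 4 = 0.
Single eigenvalue λ = -2 with algebraic multiplicity 2.
Eigenvector v = (1,3); generalized eigenvector w with (A-λI)w=v is (0,-1).
General solution: e^(-2t)[C_1·v + C_2·(t·v + w)].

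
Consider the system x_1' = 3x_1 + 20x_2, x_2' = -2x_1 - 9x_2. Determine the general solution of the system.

x_1(t) = -c_1e^(-3t)sin(2t) + 3c_1e^(-3t)cos(2t) + 3c_2e^(-3t)sin(2t) + c_2e^(-3t)cos(2t), x_2(t) = -c_1e^(-3t)cos(2t) - c_2e^(-3t)sin(2t)

Coefficient matrix A = [[3, 20], [-2, -9]].
Characteristic polynomial det(A - λI) = λ^2 + 6λ + 13 = 0.
Eigenvalues λ = -3 ± 2i (complex conjugate pair).
For λ=-3+2i: an eigenvector is (3,-1) - i(-1,0) = (3 + i, -1).
A real fundamental pair from Re and Im of e^((-3+2i)t)v: X_1 = e^(-3t)(cos(2t)·(3,-1) + sin(2t)·(-1,0)), X_2 = e^(-3t)(sin(2t)·(3,-1) - cos(2t)·(-1,0)).
General solution: c_1X_1 + c_2X_2.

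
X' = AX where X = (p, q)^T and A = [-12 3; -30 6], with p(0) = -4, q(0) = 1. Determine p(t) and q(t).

p(t) = 13e^(-3t)sin(3t) - 4e^(-3t)cos(3t), q(t) = 43e^(-3t)sin(3t) + e^(-3t)cos(3t)

Coefficient matrix A = [[-12, 3], [-30, 6]].
Characteristic polynomial det(A - λI) = λ^2 + 6λ + 18 = 0.
Eigenvalues λ = -3 ± 3i (complex conjugate pair).
For λ=-3+3i: an eigenvector is (0,1) - i(1,3) = (0 - i, 1 - 3i).
A real fundamental pair from Re and Im of e^((-3+3i)t)v: X_1 = e^(-3t)(cos(3t)·(0,1) + sin(3t)·(1,3)), X_2 = e^(-3t)(sin(3t)·(0,1) - cos(3t)·(1,3)).
General solution: C_1X_1 + C_2X_2.
Applying p(0)=-4, q(0)=1 gives C_1=13, C_2=4.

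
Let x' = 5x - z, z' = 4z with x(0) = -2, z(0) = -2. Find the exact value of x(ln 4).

A = [[5,-1],[0,4]]; eigenvalues λ = 5, 4.
Eigenvectors: (1,0) for λ=5, (-1,-1) for λ=4.
From the initial condition, c_1 = 0, c_2 = 2.
x(ln 4) = (0)(4^5)(1) + (2)(4^4)(-1) = -512.

-512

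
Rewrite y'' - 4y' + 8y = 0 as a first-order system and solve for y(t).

Let x_1 = y, x_2 = y'. Then x_1' = x_2 and x_2' = -8x_1 + 4x_2.
A = [[0,1],[-8,4]]; det(A-λI) = λ^2 - 4λ + 8.
Eigenvalues λ = 2 ± 2i.

y(t) = C_1e^(2t)cos(2t) + C_2e^(2t)sin(2t)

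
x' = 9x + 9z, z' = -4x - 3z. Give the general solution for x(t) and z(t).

Coefficient matrix A = [[9, 9], [-4, -3]].
Characteristic polynomial det(A - λI) = λ^2 - 6λ + 9 = 0.
Single eigenvalue λ = 3 with algebraic multiplicity 2.
Eigenvector v = (-3,2); generalized eigenvector w with (A-λI)w=v is (-2,1).
General solution: e^(3t)[c_1·v + c_2·(t·v + w)].

x(t) = -3c_1e^(3t) - 3c_2te^(3t) - 2c_2e^(3t), z(t) = 2c_1e^(3t) + 2c_2te^(3t) + c_2e^(3t)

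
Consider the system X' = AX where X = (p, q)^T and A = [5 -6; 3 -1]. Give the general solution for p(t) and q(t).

Coefficient matrix A = [[5, -6], [3, -1]].
Characteristic polynomial det(A - λI) = λ^2 - 4λ + 13 = 0.
Eigenvalues λ = 2 ± 3i (complex conjugate pair).
For λ=2+3i: an eigenvector is (-1,-1) - i(1,0) = (-1 - i, -1).
A real fundamental pair from Re and Im of e^((2+3i)t)v: X_1 = e^(2t)(cos(3t)·(-1,-1) + sin(3t)·(1,0)), X_2 = e^(2t)(sin(3t)·(-1,-1) - cos(3t)·(1,0)).
General solution: C_1X_1 + C_2X_2.

p(t) = C_1e^(2t)sin(3t) - C_1e^(2t)cos(3t) - C_2e^(2t)sin(3t) - C_2e^(2t)cos(3t), q(t) = -C_1e^(2t)cos(3t) - C_2e^(2t)sin(3t)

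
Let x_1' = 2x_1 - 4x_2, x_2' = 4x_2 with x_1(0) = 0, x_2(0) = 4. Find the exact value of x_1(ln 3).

A = [[2,-4],[0,4]]; eigenvalues λ = 4, 2.
Eigenvectors: (-2,1) for λ=4, (1,0) for λ=2.
From the initial condition, c_1 = 4, c_2 = 8.
x_1(ln 3) = (4)(3^4)(-2) + (8)(3^2)(1) = -576.

-576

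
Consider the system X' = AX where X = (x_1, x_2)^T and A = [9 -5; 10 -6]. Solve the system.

x_1(t) = K_1e^(-t) + K_2e^(4t), x_2(t) = 2K_1e^(-t) + K_2e^(4t)

Coefficient matrix A = [[9, -5], [10, -6]].
Characteristic polynomial det(A - λI) = λ^2 - 3λ - 4 = 0.
Eigenvalues λ = -1, 4.
For λ=-1: (A-λI) row 1 is [10, -5], so an eigenvector is (1, 2).
For λ=4: (A-λI) row 1 is [5, -5], so an eigenvector is (1, 1).
General solution: K_1e^(-t)(1,2) + K_2e^(4t)(1,1).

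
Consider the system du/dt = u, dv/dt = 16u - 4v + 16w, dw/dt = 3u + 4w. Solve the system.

Coefficient matrix A = [[1, 0, 0], [16, -4, 16], [3, 0, 4]].
det(A - λI) = 0 gives eigenvalues λ = 1, -4, 4.
For λ=1: eigenvector (-1,0,1).
For λ=-4: eigenvector (0,1,0).
For λ=4: eigenvector (0,2,1).
General solution: c_1e^(t)(-1,0,1) + c_2e^(-4t)(0,1,0) + c_3e^(4t)(0,2,1).

u(t) = -c_1e^(t), v(t) = c_2e^(-4t) + 2c_3e^(4t), w(t) = c_1e^(t) + c_3e^(4t)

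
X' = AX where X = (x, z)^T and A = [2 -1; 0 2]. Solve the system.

Coefficient matrix A = [[2, -1], [0, 2]].
Characteristic polynomial det(A - λI) = λ^2 - 4λ + 4 = 0.
Single eigenvalue λ = 2 with algebraic multiplicity 2.
Eigenvector v = (1,0); generalized eigenvector w with (A-λI)w=v is (-3,-1).
General solution: e^(2t)[K_1·v + K_2·(t·v + w)].

x(t) = K_1e^(2t) + K_2te^(2t) - 3K_2e^(2t), z(t) = -K_2e^(2t)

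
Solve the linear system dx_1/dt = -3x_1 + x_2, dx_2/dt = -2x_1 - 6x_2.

x_1(t) = c_1e^(-4t) + c_2e^(-5t), x_2(t) = -c_1e^(-4t) - 2c_2e^(-5t)

Coefficient matrix A = [[-3, 1], [-2, -6]].
Characteristic polynomial det(A - λI) = λ^2 + 9λ + 20 = 0.
Eigenvalues λ = -4, -5.
For λ=-4: (A-λI) row 1 is [1, 1], so an eigenvector is (1, -1).
For λ=-5: (A-λI) row 1 is [2, 1], so an eigenvector is (1, -2).
General solution: c_1e^(-4t)(1,-1) + c_2e^(-5t)(1,-2).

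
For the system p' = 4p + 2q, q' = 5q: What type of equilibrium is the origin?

unstable node

A = [[4,2],[0,5]]; det(A-λI) = λ^2 - 9λ + 20.
λ = 4, 5: both positive.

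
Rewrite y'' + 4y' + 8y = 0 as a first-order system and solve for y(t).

y(t) = C_1e^(-2t)cos(2t) + C_2e^(-2t)sin(2t)

Let x_1 = y, x_2 = y'. Then x_1' = x_2 and x_2' = -8x_1 - 4x_2.
A = [[0,1],[-8,-4]]; det(A-λI) = λ^2 + 4λ + 8.
Eigenvalues λ = -2 ± 2i.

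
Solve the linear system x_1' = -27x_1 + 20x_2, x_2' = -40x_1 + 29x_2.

x_1(t) = c_1e^(t)sin(4t) + 2c_1e^(t)cos(4t) + 2c_2e^(t)sin(4t) - c_2e^(t)cos(4t), x_2(t) = c_1e^(t)sin(4t) + 3c_1e^(t)cos(4t) + 3c_2e^(t)sin(4t) - c_2e^(t)cos(4t)

Coefficient matrix A = [[-27, 20], [-40, 29]].
Characteristic polynomial det(A - λI) = λ^2 - 2λ + 17 = 0.
Eigenvalues λ = 1 ± 4i (complex conjugate pair).
For λ=1+4i: an eigenvector is (2,3) - i(1,1) = (2 - i, 3 - i).
A real fundamental pair from Re and Im of e^((1+4i)t)v: X_1 = e^(t)(cos(4t)·(2,3) + sin(4t)·(1,1)), X_2 = e^(t)(sin(4t)·(2,3) - cos(4t)·(1,1)).
General solution: c_1X_1 + c_2X_2.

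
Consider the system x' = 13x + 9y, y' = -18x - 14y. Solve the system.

x(t) = C_1e^(4t) + C_2e^(-5t), y(t) = -C_1e^(4t) - 2C_2e^(-5t)

Coefficient matrix A = [[13, 9], [-18, -14]].
Characteristic polynomial det(A - λI) = λ^2 + λ - 20 = 0.
Eigenvalues λ = 4, -5.
For λ=4: (A-λI) row 1 is [9, 9], so an eigenvector is (1, -1).
For λ=-5: (A-λI) row 1 is [18, 9], so an eigenvector is (1, -2).
General solution: C_1e^(4t)(1,-1) + C_2e^(-5t)(1,-2).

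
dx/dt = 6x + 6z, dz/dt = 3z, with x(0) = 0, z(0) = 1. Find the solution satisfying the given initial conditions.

x(t) = 2e^(6t) - 2e^(3t), z(t) = e^(3t)

Coefficient matrix A = [[6, 6], [0, 3]].
Characteristic polynomial det(A - λI) = λ^2 - 9λ + 18 = 0.
Eigenvalues λ = 6, 3.
For λ=6: (A-λI) row 1 is [0, 6], so an eigenvector is (1, 0).
For λ=3: (A-λI) row 1 is [3, 6], so an eigenvector is (2, -1).
General solution: c_1e^(6t)(1,0) + c_2e^(3t)(2,-1).
Applying x(0)=0, z(0)=1 gives c_1=2, c_2=-1.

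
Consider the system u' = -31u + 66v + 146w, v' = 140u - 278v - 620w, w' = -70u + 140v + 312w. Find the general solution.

u(t) = 2c_1e^(2t) + c_2e^(-3t) + 2c_3e^(4t), v(t) = c_1e^(2t) - 4c_2e^(-3t) - 10c_3e^(4t), w(t) = 2c_2e^(-3t) + 5c_3e^(4t)

Coefficient matrix A = [[-31, 66, 146], [140, -278, -620], [-70, 140, 312]].
det(A - λI) = 0 gives eigenvalues λ = 2, -3, 4.
For λ=2: eigenvector (2,1,0).
For λ=-3: eigenvector (1,-4,2).
For λ=4: eigenvector (2,-10,5).
General solution: c_1e^(2t)(2,1,0) + c_2e^(-3t)(1,-4,2) + c_3e^(4t)(2,-10,5).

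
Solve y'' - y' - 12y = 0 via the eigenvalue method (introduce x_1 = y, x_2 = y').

Let x_1 = y, x_2 = y'. Then x_1' = x_2 and x_2' = 12x_1 + x_2.
A = [[0,1],[12,1]]; det(A-λI) = λ^2 - λ - 12.
Eigenvalues λ = 4, -3 with eigenvectors (1,4), (1,-3).

y(t) = K_1e^(4t) + K_2e^(-3t)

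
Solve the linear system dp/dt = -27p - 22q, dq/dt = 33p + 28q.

Coefficient matrix A = [[-27, -22], [33, 28]].
Characteristic polynomial det(A - λI) = λ^2 - λ - 30 = 0.
Eigenvalues λ = 6, -5.
For λ=6: (A-λI) row 1 is [-33, -22], so an eigenvector is (-2, 3).
For λ=-5: (A-λI) row 1 is [-22, -22], so an eigenvector is (-1, 1).
General solution: c_1e^(6t)(-2,3) + c_2e^(-5t)(-1,1).

p(t) = -2c_1e^(6t) - c_2e^(-5t), q(t) = 3c_1e^(6t) + c_2e^(-5t)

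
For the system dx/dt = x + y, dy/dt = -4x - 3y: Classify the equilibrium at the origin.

A = [[1,1],[-4,-3]]; det(A-λI) = λ^2 + 2λ + 1.
repeated λ = -1 with a single eigenvector.

stable improper node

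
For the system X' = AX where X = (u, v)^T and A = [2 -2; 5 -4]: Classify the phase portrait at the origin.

A = [[2,-2],[5,-4]]; det(A-λI) = λ^2 + 2λ + 2.
λ = -1 ± i: negative real part.

stable spiral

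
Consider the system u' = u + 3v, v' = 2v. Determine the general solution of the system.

u(t) = K_1e^(t) - 3K_2e^(2t), v(t) = -K_2e^(2t)

Coefficient matrix A = [[1, 3], [0, 2]].
Characteristic polynomial det(A - λI) = λ^2 - 3λ + 2 = 0.
Eigenvalues λ = 1, 2.
For λ=1: (A-λI) row 1 is [0, 3], so an eigenvector is (1, 0).
For λ=2: (A-λI) row 1 is [-1, 3], so an eigenvector is (-3, -1).
General solution: K_1e^(t)(1,0) + K_2e^(2t)(-3,-1).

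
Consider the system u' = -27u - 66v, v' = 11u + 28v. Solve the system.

u(t) = -3C_1e^(-5t) + 2C_2e^(6t), v(t) = C_1e^(-5t) - C_2e^(6t)

Coefficient matrix A = [[-27, -66], [11, 28]].
Characteristic polynomial det(A - λI) = λ^2 - λ - 30 = 0.
Eigenvalues λ = -5, 6.
For λ=-5: (A-λI) row 1 is [-22, -66], so an eigenvector is (-3, 1).
For λ=6: (A-λI) row 1 is [-33, -66], so an eigenvector is (2, -1).
General solution: C_1e^(-5t)(-3,1) + C_2e^(6t)(2,-1).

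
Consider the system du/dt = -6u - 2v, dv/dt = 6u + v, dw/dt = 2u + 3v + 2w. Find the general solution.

Coefficient matrix A = [[-6, -2, 0], [6, 1, 0], [2, 3, 2]].
det(A - λI) = 0 gives eigenvalues λ = -2, -3, 2.
For λ=-2: eigenvector (1,-2,1).
For λ=-3: eigenvector (2,-3,1).
For λ=2: eigenvector (0,0,1).
General solution: c_1e^(-2t)(1,-2,1) + c_2e^(-3t)(2,-3,1) + c_3e^(2t)(0,0,1).

u(t) = c_1e^(-2t) + 2c_2e^(-3t), v(t) = -2c_1e^(-2t) - 3c_2e^(-3t), w(t) = c_1e^(-2t) + c_2e^(-3t) + c_3e^(2t)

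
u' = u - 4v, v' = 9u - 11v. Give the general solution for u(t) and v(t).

u(t) = -2C_1e^(-5t) - 2C_2te^(-5t) - C_2e^(-5t), v(t) = -3C_1e^(-5t) - 3C_2te^(-5t) - C_2e^(-5t)

Coefficient matrix A = [[1, -4], [9, -11]].
Characteristic polynomial det(A - λI) = λ^2 + 10λ + 25 = 0.
Single eigenvalue λ = -5 with algebraic multiplicity 2.
Eigenvector v = (-2,-3); generalized eigenvector w with (A-λI)w=v is (-1,-1).
General solution: e^(-5t)[C_1·v + C_2·(t·v + w)].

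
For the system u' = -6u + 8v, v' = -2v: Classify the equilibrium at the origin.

stable node

A = [[-6,8],[0,-2]]; det(A-λI) = λ^2 + 8λ + 12.
λ = -2, -6: both negative.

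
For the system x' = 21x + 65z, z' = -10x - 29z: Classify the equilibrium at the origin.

stable spiral

A = [[21,65],[-10,-29]]; det(A-λI) = λ^2 + 8λ + 41.
λ = -4 ± 5i: negative real part.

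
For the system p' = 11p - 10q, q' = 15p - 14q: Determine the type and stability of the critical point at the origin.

saddle

A = [[11,-10],[15,-14]]; det(A-λI) = λ^2 + 3λ - 4.
λ = 1, -4: opposite signs.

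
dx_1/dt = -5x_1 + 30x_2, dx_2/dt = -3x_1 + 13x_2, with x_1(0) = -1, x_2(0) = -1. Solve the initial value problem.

Coefficient matrix A = [[-5, 30], [-3, 13]].
Characteristic polynomial det(A - λI) = λ^2 - 8λ + 25 = 0.
Eigenvalues λ = 4 ± 3i (complex conjugate pair).
For λ=4+3i: an eigenvector is (-3,-1) - i(-1,0) = (-3 + i, -1).
A real fundamental pair from Re and Im of e^((4+3i)t)v: X_1 = e^(4t)(cos(3t)·(-3,-1) + sin(3t)·(-1,0)), X_2 = e^(4t)(sin(3t)·(-3,-1) - cos(3t)·(-1,0)).
General solution: c_1X_1 + c_2X_2.
Applying x_1(0)=-1, x_2(0)=-1 gives c_1=1, c_2=2.

x_1(t) = -7e^(4t)sin(3t) - e^(4t)cos(3t), x_2(t) = -2e^(4t)sin(3t) - e^(4t)cos(3t)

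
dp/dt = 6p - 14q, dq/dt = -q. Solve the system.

Coefficient matrix A = [[6, -14], [0, -1]].
Characteristic polynomial det(A - λI) = λ^2 - 5λ - 6 = 0.
Eigenvalues λ = 6, -1.
For λ=6: (A-λI) row 1 is [0, -14], so an eigenvector is (1, 0).
For λ=-1: (A-λI) row 1 is [7, -14], so an eigenvector is (2, 1).
General solution: c_1e^(6t)(1,0) + c_2e^(-t)(2,1).

p(t) = c_1e^(6t) + 2c_2e^(-t), q(t) = c_2e^(-t)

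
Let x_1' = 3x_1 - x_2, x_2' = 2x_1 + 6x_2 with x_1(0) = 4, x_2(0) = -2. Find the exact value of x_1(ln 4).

-512

A = [[3,-1],[2,6]]; eigenvalues λ = 4, 5.
Eigenvectors: (1,-1) for λ=4, (1,-2) for λ=5.
From the initial condition, c_1 = 6, c_2 = -2.
x_1(ln 4) = (6)(4^4)(1) + (-2)(4^5)(1) = -512.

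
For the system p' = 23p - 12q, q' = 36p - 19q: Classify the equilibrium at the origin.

A = [[23,-12],[36,-19]]; det(A-λI) = λ^2 - 4λ - 5.
λ = 5, -1: opposite signs.

saddle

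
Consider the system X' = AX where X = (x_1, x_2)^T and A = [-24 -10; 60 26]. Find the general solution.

Coefficient matrix A = [[-24, -10], [60, 26]].
Characteristic polynomial det(A - λI) = λ^2 - 2λ - 24 = 0.
Eigenvalues λ = 6, -4.
For λ=6: (A-λI) row 1 is [-30, -10], so an eigenvector is (-1, 3).
For λ=-4: (A-λI) row 1 is [-20, -10], so an eigenvector is (1, -2).
General solution: C_1e^(6t)(-1,3) + C_2e^(-4t)(1,-2).

x_1(t) = -C_1e^(6t) + C_2e^(-4t), x_2(t) = 3C_1e^(6t) - 2C_2e^(-4t)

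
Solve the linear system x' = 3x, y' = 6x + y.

x(t) = -C_1e^(3t), y(t) = -3C_1e^(3t) - C_2e^(t)

Coefficient matrix A = [[3, 0], [6, 1]].
Characteristic polynomial det(A - λI) = λ^2 - 4λ + 3 = 0.
Eigenvalues λ = 3, 1.
For λ=3: (A-λI) row 2 is [6, -2], so an eigenvector is (-1, -3).
For λ=1: (A-λI) row 1 is [2, 0], so an eigenvector is (0, -1).
General solution: C_1e^(3t)(-1,-3) + C_2e^(t)(0,-1).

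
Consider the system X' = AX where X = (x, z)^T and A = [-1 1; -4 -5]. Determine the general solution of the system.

x(t) = c_1e^(-3t) + c_2te^(-3t) + 2c_2e^(-3t), z(t) = -2c_1e^(-3t) - 2c_2te^(-3t) - 3c_2e^(-3t)

Coefficient matrix A = [[-1, 1], [-4, -5]].
Characteristic polynomial det(A - λI) = λ^2 + 6λ + 9 = 0.
Single eigenvalue λ = -3 with algebraic multiplicity 2.
Eigenvector v = (1,-2); generalized eigenvector w with (A-λI)w=v is (2,-3).
General solution: e^(-3t)[c_1·v + c_2·(t·v + w)].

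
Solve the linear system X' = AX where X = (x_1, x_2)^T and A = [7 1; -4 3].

x_1(t) = -c_1e^(5t) - c_2te^(5t) + c_2e^(5t), x_2(t) = 2c_1e^(5t) + 2c_2te^(5t) - 3c_2e^(5t)

Coefficient matrix A = [[7, 1], [-4, 3]].
Characteristic polynomial det(A - λI) = λ^2 - 10λ + 25 = 0.
Single eigenvalue λ = 5 with algebraic multiplicity 2.
Eigenvector v = (-1,2); generalized eigenvector w with (A-λI)w=v is (1,-3).
General solution: e^(5t)[c_1·v + c_2·(t·v + w)].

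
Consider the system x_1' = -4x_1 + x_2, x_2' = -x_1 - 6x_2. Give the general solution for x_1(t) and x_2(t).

x_1(t) = -K_1e^(-5t) - K_2te^(-5t) + K_2e^(-5t), x_2(t) = K_1e^(-5t) + K_2te^(-5t) - 2K_2e^(-5t)

Coefficient matrix A = [[-4, 1], [-1, -6]].
Characteristic polynomial det(A - λI) = λ^2 + 10λ + 25 = 0.
Single eigenvalue λ = -5 with algebraic multiplicity 2.
Eigenvector v = (-1,1); generalized eigenvector w with (A-λI)w=v is (1,-2).
General solution: e^(-5t)[K_1·v + K_2·(t·v + w)].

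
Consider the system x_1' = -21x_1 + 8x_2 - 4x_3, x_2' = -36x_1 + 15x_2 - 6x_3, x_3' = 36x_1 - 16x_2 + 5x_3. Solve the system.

Coefficient matrix A = [[-21, 8, -4], [-36, 15, -6], [36, -16, 5]].
det(A - λI) = 0 gives eigenvalues λ = 3, -1, -3.
For λ=3: eigenvector (1,2,-2).
For λ=-1: eigenvector (-2,-3,4).
For λ=-3: eigenvector (2,3,-3).
General solution: K_1e^(3t)(1,2,-2) + K_2e^(-t)(-2,-3,4) + K_3e^(-3t)(2,3,-3).

x_1(t) = K_1e^(3t) - 2K_2e^(-t) + 2K_3e^(-3t), x_2(t) = 2K_1e^(3t) - 3K_2e^(-t) + 3K_3e^(-3t), x_3(t) = -2K_1e^(3t) + 4K_2e^(-t) - 3K_3e^(-3t)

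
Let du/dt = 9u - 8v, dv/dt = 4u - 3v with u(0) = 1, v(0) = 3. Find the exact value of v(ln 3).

-471

A = [[9,-8],[4,-3]]; eigenvalues λ = 1, 5.
Eigenvectors: (1,1) for λ=1, (-2,-1) for λ=5.
From the initial condition, c_1 = 5, c_2 = 2.
v(ln 3) = (5)(3^1)(1) + (2)(3^5)(-1) = -471.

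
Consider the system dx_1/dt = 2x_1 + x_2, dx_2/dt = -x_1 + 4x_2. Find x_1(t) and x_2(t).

x_1(t) = -c_1e^(3t) - c_2te^(3t) + 3c_2e^(3t), x_2(t) = -c_1e^(3t) - c_2te^(3t) + 2c_2e^(3t)

Coefficient matrix A = [[2, 1], [-1, 4]].
Characteristic polynomial det(A - λI) = λ^2 - 6λ + 9 = 0.
Single eigenvalue λ = 3 with algebraic multiplicity 2.
Eigenvector v = (-1,-1); generalized eigenvector w with (A-λI)w=v is (3,2).
General solution: e^(3t)[c_1·v + c_2·(t·v + w)].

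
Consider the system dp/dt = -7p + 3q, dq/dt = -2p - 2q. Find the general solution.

p(t) = C_1e^(-4t) - 3C_2e^(-5t), q(t) = C_1e^(-4t) - 2C_2e^(-5t)

Coefficient matrix A = [[-7, 3], [-2, -2]].
Characteristic polynomial det(A - λI) = λ^2 + 9λ + 20 = 0.
Eigenvalues λ = -4, -5.
For λ=-4: (A-λI) row 1 is [-3, 3], so an eigenvector is (1, 1).
For λ=-5: (A-λI) row 1 is [-2, 3], so an eigenvector is (-3, -2).
General solution: C_1e^(-4t)(1,1) + C_2e^(-5t)(-3,-2).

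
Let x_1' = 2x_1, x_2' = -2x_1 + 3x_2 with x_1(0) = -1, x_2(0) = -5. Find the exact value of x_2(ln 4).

-224

A = [[2,0],[-2,3]]; eigenvalues λ = 2, 3.
Eigenvectors: (-1,-2) for λ=2, (0,-1) for λ=3.
From the initial condition, c_1 = 1, c_2 = 3.
x_2(ln 4) = (1)(4^2)(-2) + (3)(4^3)(-1) = -224.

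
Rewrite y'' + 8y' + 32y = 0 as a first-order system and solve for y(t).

Let x_1 = y, x_2 = y'. Then x_1' = x_2 and x_2' = -32x_1 - 8x_2.
A = [[0,1],[-32,-8]]; det(A-λI) = λ^2 + 8λ + 32.
Eigenvalues λ = -4 ± 4i.

y(t) = c_1e^(-4t)cos(4t) + c_2e^(-4t)sin(4t)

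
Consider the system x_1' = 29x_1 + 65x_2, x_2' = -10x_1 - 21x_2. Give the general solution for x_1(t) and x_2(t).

Coefficient matrix A = [[29, 65], [-10, -21]].
Characteristic polynomial det(A - λI) = λ^2 - 8λ + 41 = 0.
Eigenvalues λ = 4 ± 5i (complex conjugate pair).
For λ=4+5i: an eigenvector is (3,-1) - i(2,-1) = (3 - 2i, -1 + i).
A real fundamental pair from Re and Im of e^((4+5i)t)v: X_1 = e^(4t)(cos(5t)·(3,-1) + sin(5t)·(2,-1)), X_2 = e^(4t)(sin(5t)·(3,-1) - cos(5t)·(2,-1)).
General solution: K_1X_1 + K_2X_2.

x_1(t) = 2K_1e^(4t)sin(5t) + 3K_1e^(4t)cos(5t) + 3K_2e^(4t)sin(5t) - 2K_2e^(4t)cos(5t), x_2(t) = -K_1e^(4t)sin(5t) - K_1e^(4t)cos(5t) - K_2e^(4t)sin(5t) + K_2e^(4t)cos(5t)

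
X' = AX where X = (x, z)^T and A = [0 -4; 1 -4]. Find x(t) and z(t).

Coefficient matrix A = [[0, -4], [1, -4]].
Characteristic polynomial det(A - λI) = λ^2 + 4λ + 4 = 0.
Single eigenvalue λ = -2 with algebraic multiplicity 2.
Eigenvector v = (-2,-1); generalized eigenvector w with (A-λI)w=v is (1,1).
General solution: e^(-2t)[K_1·v + K_2·(t·v + w)].

x(t) = -2K_1e^(-2t) - 2K_2te^(-2t) + K_2e^(-2t), z(t) = -K_1e^(-2t) - K_2te^(-2t) + K_2e^(-2t)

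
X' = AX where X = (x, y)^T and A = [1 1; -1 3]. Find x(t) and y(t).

Coefficient matrix A = [[1, 1], [-1, 3]].
Characteristic polynomial det(A - λI) = λ^2 - 4λ + 4 = 0.
Single eigenvalue λ = 2 with algebraic multiplicity 2.
Eigenvector v = (1,1); generalized eigenvector w with (A-λI)w=v is (-1,0).
General solution: e^(2t)[C_1·v + C_2·(t·v + w)].

x(t) = C_1e^(2t) + C_2te^(2t) - C_2e^(2t), y(t) = C_1e^(2t) + C_2te^(2t)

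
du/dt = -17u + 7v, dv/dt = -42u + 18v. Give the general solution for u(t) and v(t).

Coefficient matrix A = [[-17, 7], [-42, 18]].
Characteristic polynomial det(A - λI) = λ^2 - λ - 12 = 0.
Eigenvalues λ = -3, 4.
For λ=-3: (A-λI) row 1 is [-14, 7], so an eigenvector is (1, 2).
For λ=4: (A-λI) row 1 is [-21, 7], so an eigenvector is (-1, -3).
General solution: C_1e^(-3t)(1,2) + C_2e^(4t)(-1,-3).

u(t) = C_1e^(-3t) - C_2e^(4t), v(t) = 2C_1e^(-3t) - 3C_2e^(4t)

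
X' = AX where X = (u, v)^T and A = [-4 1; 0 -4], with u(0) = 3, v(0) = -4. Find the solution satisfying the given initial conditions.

Coefficient matrix A = [[-4, 1], [0, -4]].
Characteristic polynomial det(A - λI) = λ^2 + 8λ + 16 = 0.
Single eigenvalue λ = -4 with algebraic multiplicity 2.
Eigenvector v = (-1,0); generalized eigenvector w with (A-λI)w=v is (2,-1).
General solution: e^(-4t)[C_1·v + C_2·(t·v + w)].
Applying u(0)=3, v(0)=-4 gives C_1=5, C_2=4.

u(t) = -4te^(-4t) + 3e^(-4t), v(t) = -4e^(-4t)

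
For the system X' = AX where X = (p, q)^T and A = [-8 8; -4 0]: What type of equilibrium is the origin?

A = [[-8,8],[-4,0]]; det(A-λI) = λ^2 + 8λ + 32.
λ = -4 ± 4i: negative real part.

stable spiral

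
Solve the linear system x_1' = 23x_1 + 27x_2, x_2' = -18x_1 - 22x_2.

Coefficient matrix A = [[23, 27], [-18, -22]].
Characteristic polynomial det(A - λI) = λ^2 - λ - 20 = 0.
Eigenvalues λ = 5, -4.
For λ=5: (A-λI) row 1 is [18, 27], so an eigenvector is (-3, 2).
For λ=-4: (A-λI) row 1 is [27, 27], so an eigenvector is (1, -1).
General solution: C_1e^(5t)(-3,2) + C_2e^(-4t)(1,-1).

x_1(t) = -3C_1e^(5t) + C_2e^(-4t), x_2(t) = 2C_1e^(5t) - C_2e^(-4t)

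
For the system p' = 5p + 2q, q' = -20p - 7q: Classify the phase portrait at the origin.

stable spiral

A = [[5,2],[-20,-7]]; det(A-λI) = λ^2 + 2λ + 5.
λ = -1 ± 2i: negative real part.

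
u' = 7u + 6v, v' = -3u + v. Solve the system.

u(t) = -K_1e^(4t)sin(3t) - K_1e^(4t)cos(3t) - K_2e^(4t)sin(3t) + K_2e^(4t)cos(3t), v(t) = K_1e^(4t)sin(3t) - K_2e^(4t)cos(3t)

Coefficient matrix A = [[7, 6], [-3, 1]].
Characteristic polynomial det(A - λI) = λ^2 - 8λ + 25 = 0.
Eigenvalues λ = 4 ± 3i (complex conjugate pair).
For λ=4+3i: an eigenvector is (-1,0) - i(-1,1) = (-1 + i, 0 - i).
A real fundamental pair from Re and Im of e^((4+3i)t)v: X_1 = e^(4t)(cos(3t)·(-1,0) + sin(3t)·(-1,1)), X_2 = e^(4t)(sin(3t)·(-1,0) - cos(3t)·(-1,1)).
General solution: K_1X_1 + K_2X_2.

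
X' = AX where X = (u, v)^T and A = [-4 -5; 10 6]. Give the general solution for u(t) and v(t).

Coefficient matrix A = [[-4, -5], [10, 6]].
Characteristic polynomial det(A - λI) = λ^2 - 2λ + 26 = 0.
Eigenvalues λ = 1 ± 5i (complex conjugate pair).
For λ=1+5i: an eigenvector is (1,-1) - i(0,1) = (1, -1 - i).
A real fundamental pair from Re and Im of e^((1+5i)t)v: X_1 = e^(t)(cos(5t)·(1,-1) + sin(5t)·(0,1)), X_2 = e^(t)(sin(5t)·(1,-1) - cos(5t)·(0,1)).
General solution: C_1X_1 + C_2X_2.

u(t) = C_1e^(t)cos(5t) + C_2e^(t)sin(5t), v(t) = C_1e^(t)sin(5t) - C_1e^(t)cos(5t) - C_2e^(t)sin(5t) - C_2e^(t)cos(5t)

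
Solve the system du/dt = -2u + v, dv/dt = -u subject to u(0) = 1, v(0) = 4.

Coefficient matrix A = [[-2, 1], [-1, 0]].
Characteristic polynomial det(A - λI) = λ^2 + 2λ + 1 = 0.
Single eigenvalue λ = -1 with algebraic multiplicity 2.
Eigenvector v = (-1,-1); generalized eigenvector w with (A-λI)w=v is (-2,-3).
General solution: e^(-t)[C_1·v + C_2·(t·v + w)].
Applying u(0)=1, v(0)=4 gives C_1=5, C_2=-3.

u(t) = 3te^(-t) + e^(-t), v(t) = 3te^(-t) + 4e^(-t)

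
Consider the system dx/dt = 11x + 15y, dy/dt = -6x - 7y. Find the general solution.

Coefficient matrix A = [[11, 15], [-6, -7]].
Characteristic polynomial det(A - λI) = λ^2 - 4λ + 13 = 0.
Eigenvalues λ = 2 ± 3i (complex conjugate pair).
For λ=2+3i: an eigenvector is (1,-1) - i(-2,1) = (1 + 2i, -1 - i).
A real fundamental pair from Re and Im of e^((2+3i)t)v: X_1 = e^(2t)(cos(3t)·(1,-1) + sin(3t)·(-2,1)), X_2 = e^(2t)(sin(3t)·(1,-1) - cos(3t)·(-2,1)).
General solution: K_1X_1 + K_2X_2.

x(t) = -2K_1e^(2t)sin(3t) + K_1e^(2t)cos(3t) + K_2e^(2t)sin(3t) + 2K_2e^(2t)cos(3t), y(t) = K_1e^(2t)sin(3t) - K_1e^(2t)cos(3t) - K_2e^(2t)sin(3t) - K_2e^(2t)cos(3t)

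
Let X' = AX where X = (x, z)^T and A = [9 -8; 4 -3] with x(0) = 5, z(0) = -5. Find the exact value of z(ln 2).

290

A = [[9,-8],[4,-3]]; eigenvalues λ = 5, 1.
Eigenvectors: (2,1) for λ=5, (1,1) for λ=1.
From the initial condition, c_1 = 10, c_2 = -15.
z(ln 2) = (10)(2^5)(1) + (-15)(2^1)(1) = 290.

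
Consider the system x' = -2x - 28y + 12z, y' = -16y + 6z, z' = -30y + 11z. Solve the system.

Coefficient matrix A = [[-2, -28, 12], [0, -16, 6], [0, -30, 11]].
det(A - λI) = 0 gives eigenvalues λ = -2, -1, -4.
For λ=-2: eigenvector (1,0,0).
For λ=-1: eigenvector (4,2,5).
For λ=-4: eigenvector (2,1,2).
General solution: c_1e^(-2t)(1,0,0) + c_2e^(-t)(4,2,5) + c_3e^(-4t)(2,1,2).

x(t) = c_1e^(-2t) + 4c_2e^(-t) + 2c_3e^(-4t), y(t) = 2c_2e^(-t) + c_3e^(-4t), z(t) = 5c_2e^(-t) + 2c_3e^(-4t)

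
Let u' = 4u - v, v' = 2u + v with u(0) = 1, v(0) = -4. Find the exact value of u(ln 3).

A = [[4,-1],[2,1]]; eigenvalues λ = 2, 3.
Eigenvectors: (1,2) for λ=2, (1,1) for λ=3.
From the initial condition, c_1 = -5, c_2 = 6.
u(ln 3) = (-5)(3^2)(1) + (6)(3^3)(1) = 117.

117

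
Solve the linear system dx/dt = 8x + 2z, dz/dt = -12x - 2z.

x(t) = -C_1e^(4t) + C_2e^(2t), z(t) = 2C_1e^(4t) - 3C_2e^(2t)

Coefficient matrix A = [[8, 2], [-12, -2]].
Characteristic polynomial det(A - λI) = λ^2 - 6λ + 8 = 0.
Eigenvalues λ = 4, 2.
For λ=4: (A-λI) row 1 is [4, 2], so an eigenvector is (-1, 2).
For λ=2: (A-λI) row 1 is [6, 2], so an eigenvector is (1, -3).
General solution: C_1e^(4t)(-1,2) + C_2e^(2t)(1,-3).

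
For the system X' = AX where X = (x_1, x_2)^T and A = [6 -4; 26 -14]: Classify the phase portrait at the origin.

A = [[6,-4],[26,-14]]; det(A-λI) = λ^2 + 8λ + 20.
λ = -4 ± 2i: negative real part.

stable spiral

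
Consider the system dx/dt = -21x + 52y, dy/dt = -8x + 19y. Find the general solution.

Coefficient matrix A = [[-21, 52], [-8, 19]].
Characteristic polynomial det(A - λI) = λ^2 + 2λ + 17 = 0.
Eigenvalues λ = -1 ± 4i (complex conjugate pair).
For λ=-1+4i: an eigenvector is (2,1) - i(3,1) = (2 - 3i, 1 - i).
A real fundamental pair from Re and Im of e^((-1+4i)t)v: X_1 = e^(-t)(cos(4t)·(2,1) + sin(4t)·(3,1)), X_2 = e^(-t)(sin(4t)·(2,1) - cos(4t)·(3,1)).
General solution: C_1X_1 + C_2X_2.

x(t) = 3C_1e^(-t)sin(4t) + 2C_1e^(-t)cos(4t) + 2C_2e^(-t)sin(4t) - 3C_2e^(-t)cos(4t), y(t) = C_1e^(-t)sin(4t) + C_1e^(-t)cos(4t) + C_2e^(-t)sin(4t) - C_2e^(-t)cos(4t)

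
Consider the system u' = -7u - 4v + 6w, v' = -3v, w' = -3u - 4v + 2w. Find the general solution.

u(t) = K_1e^(-t) + 2K_2e^(-3t) - 2K_3e^(-4t), v(t) = K_2e^(-3t), w(t) = K_1e^(-t) + 2K_2e^(-3t) - K_3e^(-4t)

Coefficient matrix A = [[-7, -4, 6], [0, -3, 0], [-3, -4, 2]].
det(A - λI) = 0 gives eigenvalues λ = -1, -3, -4.
For λ=-1: eigenvector (1,0,1).
For λ=-3: eigenvector (2,1,2).
For λ=-4: eigenvector (-2,0,-1).
General solution: K_1e^(-t)(1,0,1) + K_2e^(-3t)(2,1,2) + K_3e^(-4t)(-2,0,-1).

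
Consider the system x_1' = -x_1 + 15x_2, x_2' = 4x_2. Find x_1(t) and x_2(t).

x_1(t) = K_1e^(-t) + 3K_2e^(4t), x_2(t) = K_2e^(4t)

Coefficient matrix A = [[-1, 15], [0, 4]].
Characteristic polynomial det(A - λI) = λ^2 - 3λ - 4 = 0.
Eigenvalues λ = -1, 4.
For λ=-1: (A-λI) row 1 is [0, 15], so an eigenvector is (1, 0).
For λ=4: (A-λI) row 1 is [-5, 15], so an eigenvector is (3, 1).
General solution: K_1e^(-t)(1,0) + K_2e^(4t)(3,1).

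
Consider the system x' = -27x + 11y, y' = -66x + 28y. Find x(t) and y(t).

x(t) = -K_1e^(-5t) - K_2e^(6t), y(t) = -2K_1e^(-5t) - 3K_2e^(6t)

Coefficient matrix A = [[-27, 11], [-66, 28]].
Characteristic polynomial det(A - λI) = λ^2 - λ - 30 = 0.
Eigenvalues λ = -5, 6.
For λ=-5: (A-λI) row 1 is [-22, 11], so an eigenvector is (-1, -2).
For λ=6: (A-λI) row 1 is [-33, 11], so an eigenvector is (-1, -3).
General solution: K_1e^(-5t)(-1,-2) + K_2e^(6t)(-1,-3).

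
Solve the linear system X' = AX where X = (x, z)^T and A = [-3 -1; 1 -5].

Coefficient matrix A = [[-3, -1], [1, -5]].
Characteristic polynomial det(A - λI) = λ^2 + 8λ + 16 = 0.
Single eigenvalue λ = -4 with algebraic multiplicity 2.
Eigenvector v = (-1,-1); generalized eigenvector w with (A-λI)w=v is (-3,-2).
General solution: e^(-4t)[c_1·v + c_2·(t·v + w)].

x(t) = -c_1e^(-4t) - c_2te^(-4t) - 3c_2e^(-4t), z(t) = -c_1e^(-4t) - c_2te^(-4t) - 2c_2e^(-4t)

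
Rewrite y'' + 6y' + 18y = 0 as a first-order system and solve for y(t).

y(t) = c_1e^(-3t)cos(3t) + c_2e^(-3t)sin(3t)

Let x_1 = y, x_2 = y'. Then x_1' = x_2 and x_2' = -18x_1 - 6x_2.
A = [[0,1],[-18,-6]]; det(A-λI) = λ^2 + 6λ + 18.
Eigenvalues λ = -3 ± 3i.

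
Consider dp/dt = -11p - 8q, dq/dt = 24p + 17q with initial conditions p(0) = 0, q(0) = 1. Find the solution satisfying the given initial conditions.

Coefficient matrix A = [[-11, -8], [24, 17]].
Characteristic polynomial det(A - λI) = λ^2 - 6λ + 5 = 0.
Eigenvalues λ = 1, 5.
For λ=1: (A-λI) row 1 is [-12, -8], so an eigenvector is (-2, 3).
For λ=5: (A-λI) row 1 is [-16, -8], so an eigenvector is (-1, 2).
General solution: C_1e^(t)(-2,3) + C_2e^(5t)(-1,2).
Applying p(0)=0, q(0)=1 gives C_1=-1, C_2=2.

p(t) = -2e^(5t) + 2e^(t), q(t) = 4e^(5t) - 3e^(t)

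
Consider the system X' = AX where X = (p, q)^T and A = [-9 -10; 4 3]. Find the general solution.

p(t) = C_1e^(-3t)sin(2t) - 2C_1e^(-3t)cos(2t) - 2C_2e^(-3t)sin(2t) - C_2e^(-3t)cos(2t), q(t) = -C_1e^(-3t)sin(2t) + C_1e^(-3t)cos(2t) + C_2e^(-3t)sin(2t) + C_2e^(-3t)cos(2t)

Coefficient matrix A = [[-9, -10], [4, 3]].
Characteristic polynomial det(A - λI) = λ^2 + 6λ + 13 = 0.
Eigenvalues λ = -3 ± 2i (complex conjugate pair).
For λ=-3+2i: an eigenvector is (-2,1) - i(1,-1) = (-2 - i, 1 + i).
A real fundamental pair from Re and Im of e^((-3+2i)t)v: X_1 = e^(-3t)(cos(2t)·(-2,1) + sin(2t)·(1,-1)), X_2 = e^(-3t)(sin(2t)·(-2,1) - cos(2t)·(1,-1)).
General solution: C_1X_1 + C_2X_2.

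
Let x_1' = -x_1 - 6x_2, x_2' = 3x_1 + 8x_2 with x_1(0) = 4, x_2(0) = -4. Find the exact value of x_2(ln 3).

-972

A = [[-1,-6],[3,8]]; eigenvalues λ = 5, 2.
Eigenvectors: (1,-1) for λ=5, (2,-1) for λ=2.
From the initial condition, c_1 = 4, c_2 = 0.
x_2(ln 3) = (4)(3^5)(-1) + (0)(3^2)(-1) = -972.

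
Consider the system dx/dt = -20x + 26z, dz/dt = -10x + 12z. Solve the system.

Coefficient matrix A = [[-20, 26], [-10, 12]].
Characteristic polynomial det(A - λI) = λ^2 + 8λ + 20 = 0.
Eigenvalues λ = -4 ± 2i (complex conjugate pair).
For λ=-4+2i: an eigenvector is (-3,-2) - i(-2,-1) = (-3 + 2i, -2 + i).
A real fundamental pair from Re and Im of e^((-4+2i)t)v: X_1 = e^(-4t)(cos(2t)·(-3,-2) + sin(2t)·(-2,-1)), X_2 = e^(-4t)(sin(2t)·(-3,-2) - cos(2t)·(-2,-1)).
General solution: K_1X_1 + K_2X_2.

x(t) = -2K_1e^(-4t)sin(2t) - 3K_1e^(-4t)cos(2t) - 3K_2e^(-4t)sin(2t) + 2K_2e^(-4t)cos(2t), z(t) = -K_1e^(-4t)sin(2t) - 2K_1e^(-4t)cos(2t) - 2K_2e^(-4t)sin(2t) + K_2e^(-4t)cos(2t)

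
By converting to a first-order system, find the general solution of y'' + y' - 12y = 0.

y(t) = c_1e^(-4t) + c_2e^(3t)

Let x_1 = y, x_2 = y'. Then x_1' = x_2 and x_2' = 12x_1 - x_2.
A = [[0,1],[12,-1]]; det(A-λI) = λ^2 + λ - 12.
Eigenvalues λ = -4, 3 with eigenvectors (1,-4), (1,3).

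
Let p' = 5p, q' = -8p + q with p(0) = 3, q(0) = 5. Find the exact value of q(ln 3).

-1425

A = [[5,0],[-8,1]]; eigenvalues λ = 5, 1.
Eigenvectors: (-1,2) for λ=5, (0,1) for λ=1.
From the initial condition, c_1 = -3, c_2 = 11.
q(ln 3) = (-3)(3^5)(2) + (11)(3^1)(1) = -1425.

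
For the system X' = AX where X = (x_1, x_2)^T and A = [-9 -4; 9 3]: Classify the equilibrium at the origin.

A = [[-9,-4],[9,3]]; det(A-λI) = λ^2 + 6λ + 9.
repeated λ = -3 with a single eigenvector.

stable improper node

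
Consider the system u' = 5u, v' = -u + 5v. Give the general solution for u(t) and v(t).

u(t) = -C_2e^(5t), v(t) = C_1e^(5t) + C_2te^(5t) + C_2e^(5t)

Coefficient matrix A = [[5, 0], [-1, 5]].
Characteristic polynomial det(A - λI) = λ^2 - 10λ + 25 = 0.
Single eigenvalue λ = 5 with algebraic multiplicity 2.
Eigenvector v = (0,1); generalized eigenvector w with (A-λI)w=v is (-1,1).
General solution: e^(5t)[C_1·v + C_2·(t·v + w)].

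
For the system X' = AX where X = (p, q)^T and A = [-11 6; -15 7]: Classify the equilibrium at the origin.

stable spiral

A = [[-11,6],[-15,7]]; det(A-λI) = λ^2 + 4λ + 13.
λ = -2 ± 3i: negative real part.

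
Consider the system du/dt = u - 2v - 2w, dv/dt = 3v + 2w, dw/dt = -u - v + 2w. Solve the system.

u(t) = 2C_1e^(2t) + 2C_2e^(t) + C_3e^(3t), v(t) = -2C_1e^(2t) - C_2e^(t) - C_3e^(3t), w(t) = C_1e^(2t) + C_2e^(t)

Coefficient matrix A = [[1, -2, -2], [0, 3, 2], [-1, -1, 2]].
det(A - λI) = 0 gives eigenvalues λ = 2, 1, 3.
For λ=2: eigenvector (2,-2,1).
For λ=1: eigenvector (2,-1,1).
For λ=3: eigenvector (1,-1,0).
General solution: C_1e^(2t)(2,-2,1) + C_2e^(t)(2,-1,1) + C_3e^(3t)(1,-1,0).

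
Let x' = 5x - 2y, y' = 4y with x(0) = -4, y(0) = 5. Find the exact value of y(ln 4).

A = [[5,-2],[0,4]]; eigenvalues λ = 4, 5.
Eigenvectors: (-2,-1) for λ=4, (-1,0) for λ=5.
From the initial condition, c_1 = -5, c_2 = 14.
y(ln 4) = (-5)(4^4)(-1) + (14)(4^5)(0) = 1280.

1280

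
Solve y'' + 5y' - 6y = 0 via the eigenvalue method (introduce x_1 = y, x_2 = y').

y(t) = c_1e^(-6t) + c_2e^(t)

Let x_1 = y, x_2 = y'. Then x_1' = x_2 and x_2' = 6x_1 - 5x_2.
A = [[0,1],[6,-5]]; det(A-λI) = λ^2 + 5λ - 6.
Eigenvalues λ = -6, 1 with eigenvectors (1,-6), (1,1).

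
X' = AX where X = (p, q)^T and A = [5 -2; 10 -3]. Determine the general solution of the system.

Coefficient matrix A = [[5, -2], [10, -3]].
Characteristic polynomial det(A - λI) = λ^2 - 2λ + 5 = 0.
Eigenvalues λ = 1 ± 2i (complex conjugate pair).
For λ=1+2i: an eigenvector is (1,2) - i(0,1) = (1, 2 - i).
A real fundamental pair from Re and Im of e^((1+2i)t)v: X_1 = e^(t)(cos(2t)·(1,2) + sin(2t)·(0,1)), X_2 = e^(t)(sin(2t)·(1,2) - cos(2t)·(0,1)).
General solution: K_1X_1 + K_2X_2.

p(t) = K_1e^(t)cos(2t) + K_2e^(t)sin(2t), q(t) = K_1e^(t)sin(2t) + 2K_1e^(t)cos(2t) + 2K_2e^(t)sin(2t) - K_2e^(t)cos(2t)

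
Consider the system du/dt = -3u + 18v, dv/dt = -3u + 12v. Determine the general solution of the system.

u(t) = 2c_1e^(6t) + 3c_2e^(3t), v(t) = c_1e^(6t) + c_2e^(3t)

Coefficient matrix A = [[-3, 18], [-3, 12]].
Characteristic polynomial det(A - λI) = λ^2 - 9λ + 18 = 0.
Eigenvalues λ = 6, 3.
For λ=6: (A-λI) row 1 is [-9, 18], so an eigenvector is (2, 1).
For λ=3: (A-λI) row 1 is [-6, 18], so an eigenvector is (3, 1).
General solution: c_1e^(6t)(2,1) + c_2e^(3t)(3,1).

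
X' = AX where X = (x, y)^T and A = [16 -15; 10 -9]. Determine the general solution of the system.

Coefficient matrix A = [[16, -15], [10, -9]].
Characteristic polynomial det(A - λI) = λ^2 - 7λ + 6 = 0.
Eigenvalues λ = 6, 1.
For λ=6: (A-λI) row 1 is [10, -15], so an eigenvector is (3, 2).
For λ=1: (A-λI) row 1 is [15, -15], so an eigenvector is (-1, -1).
General solution: C_1e^(6t)(3,2) + C_2e^(t)(-1,-1).

x(t) = 3C_1e^(6t) - C_2e^(t), y(t) = 2C_1e^(6t) - C_2e^(t)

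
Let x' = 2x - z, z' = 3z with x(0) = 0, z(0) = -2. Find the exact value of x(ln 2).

A = [[2,-1],[0,3]]; eigenvalues λ = 2, 3.
Eigenvectors: (1,0) for λ=2, (1,-1) for λ=3.
From the initial condition, c_1 = -2, c_2 = 2.
x(ln 2) = (-2)(2^2)(1) + (2)(2^3)(1) = 8.

8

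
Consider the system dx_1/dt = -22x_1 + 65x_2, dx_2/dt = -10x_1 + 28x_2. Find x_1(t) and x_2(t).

x_1(t) = 2c_1e^(3t)sin(5t) - 3c_1e^(3t)cos(5t) - 3c_2e^(3t)sin(5t) - 2c_2e^(3t)cos(5t), x_2(t) = c_1e^(3t)sin(5t) - c_1e^(3t)cos(5t) - c_2e^(3t)sin(5t) - c_2e^(3t)cos(5t)

Coefficient matrix A = [[-22, 65], [-10, 28]].
Characteristic polynomial det(A - λI) = λ^2 - 6λ + 34 = 0.
Eigenvalues λ = 3 ± 5i (complex conjugate pair).
For λ=3+5i: an eigenvector is (-3,-1) - i(2,1) = (-3 - 2i, -1 - i).
A real fundamental pair from Re and Im of e^((3+5i)t)v: X_1 = e^(3t)(cos(5t)·(-3,-1) + sin(5t)·(2,1)), X_2 = e^(3t)(sin(5t)·(-3,-1) - cos(5t)·(2,1)).
General solution: c_1X_1 + c_2X_2.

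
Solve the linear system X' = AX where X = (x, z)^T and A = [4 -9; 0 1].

x(t) = C_1e^(4t) + 3C_2e^(t), z(t) = C_2e^(t)

Coefficient matrix A = [[4, -9], [0, 1]].
Characteristic polynomial det(A - λI) = λ^2 - 5λ + 4 = 0.
Eigenvalues λ = 4, 1.
For λ=4: (A-λI) row 1 is [0, -9], so an eigenvector is (1, 0).
For λ=1: (A-λI) row 1 is [3, -9], so an eigenvector is (3, 1).
General solution: C_1e^(4t)(1,0) + C_2e^(t)(3,1).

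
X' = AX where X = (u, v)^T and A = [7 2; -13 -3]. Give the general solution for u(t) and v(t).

Coefficient matrix A = [[7, 2], [-13, -3]].
Characteristic polynomial det(A - λI) = λ^2 - 4λ + 5 = 0.
Eigenvalues λ = 2 ± i (complex conjugate pair).
For λ=2+i: an eigenvector is (-1,2) - i(-1,3) = (-1 + i, 2 - 3i).
A real fundamental pair from Re and Im of e^((2+i)t)v: X_1 = e^(2t)(cos(t)·(-1,2) + sin(t)·(-1,3)), X_2 = e^(2t)(sin(t)·(-1,2) - cos(t)·(-1,3)).
General solution: c_1X_1 + c_2X_2.

u(t) = -c_1e^(2t)sin(t) - c_1e^(2t)cos(t) - c_2e^(2t)sin(t) + c_2e^(2t)cos(t), v(t) = 3c_1e^(2t)sin(t) + 2c_1e^(2t)cos(t) + 2c_2e^(2t)sin(t) - 3c_2e^(2t)cos(t)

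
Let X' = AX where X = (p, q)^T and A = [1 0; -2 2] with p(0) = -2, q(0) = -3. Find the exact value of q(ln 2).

-4

A = [[1,0],[-2,2]]; eigenvalues λ = 1, 2.
Eigenvectors: (1,2) for λ=1, (0,1) for λ=2.
From the initial condition, c_1 = -2, c_2 = 1.
q(ln 2) = (-2)(2^1)(2) + (1)(2^2)(1) = -4.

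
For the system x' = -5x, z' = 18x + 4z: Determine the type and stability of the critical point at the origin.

saddle

A = [[-5,0],[18,4]]; det(A-λI) = λ^2 + λ - 20.
λ = -5, 4: opposite signs.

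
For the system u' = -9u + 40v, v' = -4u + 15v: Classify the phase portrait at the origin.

A = [[-9,40],[-4,15]]; det(A-λI) = λ^2 - 6λ + 25.
λ = 3 ± 4i: positive real part.

unstable spiral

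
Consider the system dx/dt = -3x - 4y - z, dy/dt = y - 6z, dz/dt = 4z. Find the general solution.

x(t) = K_1e^(4t) - K_2e^(t) + K_3e^(-3t), y(t) = -2K_1e^(4t) + K_2e^(t), z(t) = K_1e^(4t)

Coefficient matrix A = [[-3, -4, -1], [0, 1, -6], [0, 0, 4]].
det(A - λI) = 0 gives eigenvalues λ = 4, 1, -3.
For λ=4: eigenvector (1,-2,1).
For λ=1: eigenvector (-1,1,0).
For λ=-3: eigenvector (1,0,0).
General solution: K_1e^(4t)(1,-2,1) + K_2e^(t)(-1,1,0) + K_3e^(-3t)(1,0,0).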